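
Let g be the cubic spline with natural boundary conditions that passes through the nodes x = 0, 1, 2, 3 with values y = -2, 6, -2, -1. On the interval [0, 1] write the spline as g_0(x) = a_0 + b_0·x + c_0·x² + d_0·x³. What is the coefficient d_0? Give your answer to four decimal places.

Put M_i = g'' at the i-th knot. Here h = (1, 1, 1) and Δ = (8, -8, 1), so the interior equations h_(i-1)·M_(i-1) + 2(h_(i-1)+h_i)·M_i + h_i·M_(i+1) = 6(Δ_i − Δ_(i-1)) read
  1·M_0 + 4·M_1 + 1·M_2 = 6(Δ_1 - Δ_0) = -96
  1·M_1 + 4·M_2 + 1·M_3 = 6(Δ_2 - Δ_1) = 54
Natural end conditions: M_0 = M_3 = 0.
Forward elimination and back-substitution give M_0 = 0, M_1 = -146/5, M_2 = 104/5, M_3 = 0.
On [0, 1], with g_0(x) = a_0 + b_0·x + c_0·x² + d_0·x³: c_0 = M_0/2 = 0, d_0 = (M_1 - M_0)/(6h_0) = -73/15, b_0 = Δ_0 - h_0(2M_0 + M_1)/6 = 193/15.

-4.8667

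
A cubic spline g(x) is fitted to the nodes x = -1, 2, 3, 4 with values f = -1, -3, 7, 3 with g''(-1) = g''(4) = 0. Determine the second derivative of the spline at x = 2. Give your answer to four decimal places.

10.9677

With M_i denoting the second derivative at x_i, h_i = 3, 1, 1, and Δ_i = (y_(i+1) − y_i)/h_i = -2/3, 10, -4:
  3·M_0 + 8·M_1 + 1·M_2 = 6(Δ_1 - Δ_0) = 64
  1·M_1 + 4·M_2 + 1·M_3 = 6(Δ_2 - Δ_1) = -84
Natural end conditions: M_0 = M_3 = 0.
Solving: M_0 = 0, M_1 = 340/31, M_2 = -736/31, M_3 = 0.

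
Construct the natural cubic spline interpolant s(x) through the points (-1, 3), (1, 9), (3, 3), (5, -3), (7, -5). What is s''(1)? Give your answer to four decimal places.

-4.7143

With σ_i denoting the second derivative at x_i, h_i = 2, 2, 2, 2, and Δ_i = (y_(i+1) − y_i)/h_i = 3, -3, -3, -1:
  2·σ_0 + 8·σ_1 + 2·σ_2 = 6(Δ_1 - Δ_0) = -36
  2·σ_1 + 8·σ_2 + 2·σ_3 = 6(Δ_2 - Δ_1) = 0
  2·σ_2 + 8·σ_3 + 2·σ_4 = 6(Δ_3 - Δ_2) = 12
Natural end conditions: σ_0 = σ_4 = 0.
Solving: σ_0 = 0, σ_1 = -33/7, σ_2 = 6/7, σ_3 = 9/7, σ_4 = 0.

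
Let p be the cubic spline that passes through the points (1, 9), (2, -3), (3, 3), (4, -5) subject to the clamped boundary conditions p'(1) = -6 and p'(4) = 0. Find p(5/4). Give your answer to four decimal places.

Let M_i = p''(x_i). Step sizes h_i = 1, 1, 1; slopes of the chords Δ_i = (y_(i+1) - y_i)/h_i = -12, 6, -8.
  1·M_0 + 4·M_1 + 1·M_2 = 6(Δ_1 - Δ_0) = 108
  1·M_1 + 4·M_2 + 1·M_3 = 6(Δ_2 - Δ_1) = -84
Clamped end conditions give two more equations: 2h_0·M_0 + h_0·M_1 = 6(Δ_0 - p'(1)) = -36 and h_2·M_2 + 2h_2·M_3 = 6(p'(4) - Δ_2) = 48.
Hence M_0 = -212/5, M_1 = 244/5, M_2 = -224/5, M_3 = 232/5.
On [1, 2], p(x) = 9 - 6·(x - 1) - 106/5·(x - 1)² + 76/5·(x - 1)³.
With (x - 1) = 1/4: p(5/4) = 513/80.

6.4125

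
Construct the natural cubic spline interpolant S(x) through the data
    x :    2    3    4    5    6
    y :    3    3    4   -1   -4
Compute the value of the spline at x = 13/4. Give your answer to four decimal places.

3.4618

With m_i denoting the second derivative at x_i, h_i = 1, 1, 1, 1, and Δ_i = (y_(i+1) − y_i)/h_i = 0, 1, -5, -3:
  1·m_0 + 4·m_1 + 1·m_2 = 6(Δ_1 - Δ_0) = 6
  1·m_1 + 4·m_2 + 1·m_3 = 6(Δ_2 - Δ_1) = -36
  1·m_2 + 4·m_3 + 1·m_4 = 6(Δ_3 - Δ_2) = 12
Natural end conditions: m_0 = m_4 = 0.
Solving the tridiagonal system: m_0 = 0, m_1 = 123/28, m_2 = -81/7, m_3 = 165/28, m_4 = 0.
On [3, 4], S(x) = 3 + 41/28·(x - 3) + 123/56·(x - 3)² - 149/56·(x - 3)³.
With (x - 3) = 1/4: S(13/4) = 12407/3584.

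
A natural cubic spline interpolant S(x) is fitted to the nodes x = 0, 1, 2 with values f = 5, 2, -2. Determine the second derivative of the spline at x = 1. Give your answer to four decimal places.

-1.5000

With M_i denoting the second derivative at x_i, h_i = 1, 1, and Δ_i = (y_(i+1) − y_i)/h_i = -3, -4:
  1·M_0 + 4·M_1 + 1·M_2 = 6(Δ_1 - Δ_0) = -6
Natural end conditions: M_0 = M_2 = 0.
Forward elimination and back-substitution give M_0 = 0, M_1 = -3/2, M_2 = 0.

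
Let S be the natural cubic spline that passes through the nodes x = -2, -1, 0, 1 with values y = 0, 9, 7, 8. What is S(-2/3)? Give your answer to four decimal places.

Write m_i for S''(x_i). With h_i = 1, 1, 1 and divided differences Δ_i = 9, -2, 1, the continuity of S' gives the tridiagonal system
  1·m_0 + 4·m_1 + 1·m_2 = 6(Δ_1 - Δ_0) = -66
  1·m_1 + 4·m_2 + 1·m_3 = 6(Δ_2 - Δ_1) = 18
Natural end conditions: m_0 = m_3 = 0.
Hence m_0 = 0, m_1 = -94/5, m_2 = 46/5, m_3 = 0.
On [-1, 0], S(x) = 9 + 41/15·(x + 1) - 47/5·(x + 1)² + 14/3·(x + 1)³.
With (x + 1) = 1/3: S(-2/3) = 3661/405.

9.0395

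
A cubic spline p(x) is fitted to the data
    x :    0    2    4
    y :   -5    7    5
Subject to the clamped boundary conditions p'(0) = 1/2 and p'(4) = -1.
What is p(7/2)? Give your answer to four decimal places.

Put M_i = p'' at the i-th knot. Here h = (2, 2) and Δ = (6, -1), so the interior equations h_(i-1)·M_(i-1) + 2(h_(i-1)+h_i)·M_i + h_i·M_(i+1) = 6(Δ_i − Δ_(i-1)) read
  2·M_0 + 8·M_1 + 2·M_2 = 6(Δ_1 - Δ_0) = -42
Clamped end conditions give two more equations: 2h_0·M_0 + h_0·M_1 = 6(Δ_0 - p'(0)) = 33 and h_1·M_1 + 2h_1·M_2 = 6(p'(4) - Δ_1) = 0.
Forward elimination and back-substitution give M_0 = 105/8, M_1 = -39/4, M_2 = 39/8.
On [2, 4], p(x) = 7 + 31/8·(x - 2) - 39/8·(x - 2)² + 39/32·(x - 2)³.
With (x - 2) = 3/2: p(7/2) = 1525/256.

5.9570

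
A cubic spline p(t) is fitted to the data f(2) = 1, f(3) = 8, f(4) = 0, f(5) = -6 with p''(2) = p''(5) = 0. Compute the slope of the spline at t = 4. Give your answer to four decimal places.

With m_i denoting the second derivative at x_i, h_i = 1, 1, 1, and Δ_i = (y_(i+1) − y_i)/h_i = 7, -8, -6:
  1·m_0 + 4·m_1 + 1·m_2 = 6(Δ_1 - Δ_0) = -90
  1·m_1 + 4·m_2 + 1·m_3 = 6(Δ_2 - Δ_1) = 12
Natural end conditions: m_0 = m_3 = 0.
Forward elimination and back-substitution give m_0 = 0, m_1 = -124/5, m_2 = 46/5, m_3 = 0.
On [4, 5], p'(t) = b_2 + 2c_2·(t - 4) + 3d_2·(t - 4)² with b_2 = Δ_2 - h_2(2m_2 + m_3)/6 = -136/15, c_2 = m_2/2 = 23/5, d_2 = (m_3 - m_2)/(6h_2) = -23/15. So p'(4) = -136/15.

-9.0667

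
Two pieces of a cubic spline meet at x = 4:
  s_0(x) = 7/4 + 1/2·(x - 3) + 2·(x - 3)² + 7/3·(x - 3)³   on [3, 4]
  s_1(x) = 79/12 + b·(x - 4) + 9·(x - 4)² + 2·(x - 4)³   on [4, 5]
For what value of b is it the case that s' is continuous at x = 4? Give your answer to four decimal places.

s_0'(x) = 1/2 + 4·(x - 3) + 7·(x - 3)², so s_0'(4) = 23/2. On the right, s_1'(4) = b, so b = 23/2.

11.5000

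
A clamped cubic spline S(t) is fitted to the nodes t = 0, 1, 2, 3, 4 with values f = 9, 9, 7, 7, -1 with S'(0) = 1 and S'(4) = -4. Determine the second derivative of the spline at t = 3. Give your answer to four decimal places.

Write M_i for S''(x_i). With h_i = 1, 1, 1, 1 and divided differences Δ_i = 0, -2, 0, -8, the continuity of S' gives the tridiagonal system
  1·M_0 + 4·M_1 + 1·M_2 = 6(Δ_1 - Δ_0) = -12
  1·M_1 + 4·M_2 + 1·M_3 = 6(Δ_2 - Δ_1) = 12
  1·M_2 + 4·M_3 + 1·M_4 = 6(Δ_3 - Δ_2) = -48
Clamped end conditions give two more equations: 2h_0·M_0 + h_0·M_1 = 6(Δ_0 - S'(0)) = -6 and h_3·M_3 + 2h_3·M_4 = 6(S'(4) - Δ_3) = 24.
Hence M_0 = -11/28, M_1 = -73/14, M_2 = 37/4, M_3 = -277/14, M_4 = 613/28.

-19.7857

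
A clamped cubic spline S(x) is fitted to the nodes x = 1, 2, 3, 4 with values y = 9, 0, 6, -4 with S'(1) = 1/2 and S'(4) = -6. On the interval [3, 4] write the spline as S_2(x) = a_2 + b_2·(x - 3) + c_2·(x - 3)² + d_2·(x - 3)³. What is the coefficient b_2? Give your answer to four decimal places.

-0.9667

Let m_i = S''(x_i). Step sizes h_i = 1, 1, 1; slopes of the chords Δ_i = (y_(i+1) - y_i)/h_i = -9, 6, -10.
  1·m_0 + 4·m_1 + 1·m_2 = 6(Δ_1 - Δ_0) = 90
  1·m_1 + 4·m_2 + 1·m_3 = 6(Δ_2 - Δ_1) = -96
Clamped end conditions give two more equations: 2h_0·m_0 + h_0·m_1 = 6(Δ_0 - S'(1)) = -57 and h_2·m_2 + 2h_2·m_3 = 6(S'(4) - Δ_2) = 24.
Solving: m_0 = -776/15, m_1 = 697/15, m_2 = -662/15, m_3 = 511/15.
On [3, 4], with S_2(x) = a_2 + b_2·(x - 3) + c_2·(x - 3)² + d_2·(x - 3)³: c_2 = m_2/2 = -331/15, d_2 = (m_3 - m_2)/(6h_2) = 391/30, b_2 = Δ_2 - h_2(2m_2 + m_3)/6 = -29/30.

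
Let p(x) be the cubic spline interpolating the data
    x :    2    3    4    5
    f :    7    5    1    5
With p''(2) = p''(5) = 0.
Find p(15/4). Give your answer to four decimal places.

With m_i denoting the second derivative at x_i, h_i = 1, 1, 1, and Δ_i = (y_(i+1) − y_i)/h_i = -2, -4, 4:
  1·m_0 + 4·m_1 + 1·m_2 = 6(Δ_1 - Δ_0) = -12
  1·m_1 + 4·m_2 + 1·m_3 = 6(Δ_2 - Δ_1) = 48
Natural end conditions: m_0 = m_3 = 0.
Solving: m_0 = 0, m_1 = -32/5, m_2 = 68/5, m_3 = 0.
On [3, 4], p(x) = 5 - 62/15·(x - 3) - 16/5·(x - 3)² + 10/3·(x - 3)³.
With (x - 3) = 3/4: p(15/4) = 241/160.

1.5063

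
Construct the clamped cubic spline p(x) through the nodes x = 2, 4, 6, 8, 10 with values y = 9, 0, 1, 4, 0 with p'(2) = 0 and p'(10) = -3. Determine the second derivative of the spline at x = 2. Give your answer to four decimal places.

Write M_i for p''(x_i). With h_i = 2, 2, 2, 2 and divided differences Δ_i = -9/2, 1/2, 3/2, -2, the continuity of p' gives the tridiagonal system
  2·M_0 + 8·M_1 + 2·M_2 = 6(Δ_1 - Δ_0) = 30
  2·M_1 + 8·M_2 + 2·M_3 = 6(Δ_2 - Δ_1) = 6
  2·M_2 + 8·M_3 + 2·M_4 = 6(Δ_3 - Δ_2) = -21
Clamped end conditions give two more equations: 2h_0·M_0 + h_0·M_1 = 6(Δ_0 - p'(2)) = -27 and h_3·M_3 + 2h_3·M_4 = 6(p'(10) - Δ_3) = -6.
Hence M_0 = -1107/112, M_1 = 351/56, M_2 = -3/16, M_3 = -141/56, M_4 = -27/112.

-9.8839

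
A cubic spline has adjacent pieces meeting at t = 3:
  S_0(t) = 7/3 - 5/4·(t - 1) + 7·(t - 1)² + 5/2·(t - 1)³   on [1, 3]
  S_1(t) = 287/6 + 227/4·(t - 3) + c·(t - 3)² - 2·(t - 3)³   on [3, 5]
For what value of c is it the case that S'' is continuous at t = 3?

S_0''(t) = 14 + 15·(t - 1), so S_0''(3) = 44. On the right, S_1''(3) = 2c, so c = 22.

22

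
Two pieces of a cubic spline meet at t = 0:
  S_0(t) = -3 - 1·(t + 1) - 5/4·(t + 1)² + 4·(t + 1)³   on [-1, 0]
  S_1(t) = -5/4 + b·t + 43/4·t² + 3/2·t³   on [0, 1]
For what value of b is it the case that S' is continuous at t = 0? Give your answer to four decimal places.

S_0'(t) = -1 - 5/2·(t + 1) + 12·(t + 1)², so S_0'(0) = 17/2. On the right, S_1'(0) = b, so b = 17/2.

8.5000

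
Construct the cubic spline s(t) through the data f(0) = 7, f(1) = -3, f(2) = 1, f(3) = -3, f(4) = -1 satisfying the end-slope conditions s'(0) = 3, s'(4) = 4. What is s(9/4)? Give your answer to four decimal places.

0.8295

With m_i denoting the second derivative at x_i, h_i = 1, 1, 1, 1, and Δ_i = (y_(i+1) − y_i)/h_i = -10, 4, -4, 2:
  1·m_0 + 4·m_1 + 1·m_2 = 6(Δ_1 - Δ_0) = 84
  1·m_1 + 4·m_2 + 1·m_3 = 6(Δ_2 - Δ_1) = -48
  1·m_2 + 4·m_3 + 1·m_4 = 6(Δ_3 - Δ_2) = 36
Clamped end conditions give two more equations: 2h_0·m_0 + h_0·m_1 = 6(Δ_0 - s'(0)) = -78 and h_3·m_3 + 2h_3·m_4 = 6(s'(4) - Δ_3) = 12.
Solving: m_0 = -1691/28, m_1 = 599/14, m_2 = -107/4, m_3 = 227/14, m_4 = -59/28.
On [2, 3], s(t) = 1 + 31/14·(t - 2) - 107/8·(t - 2)² + 401/56·(t - 2)³.
With (t - 2) = 1/4: s(9/4) = 2973/3584.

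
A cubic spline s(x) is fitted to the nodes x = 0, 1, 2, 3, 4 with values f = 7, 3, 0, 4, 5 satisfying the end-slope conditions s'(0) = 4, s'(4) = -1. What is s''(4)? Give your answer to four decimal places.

-2.7500

Let m_i = s''(x_i). Step sizes h_i = 1, 1, 1, 1; slopes of the chords Δ_i = (y_(i+1) - y_i)/h_i = -4, -3, 4, 1.
  1·m_0 + 4·m_1 + 1·m_2 = 6(Δ_1 - Δ_0) = 6
  1·m_1 + 4·m_2 + 1·m_3 = 6(Δ_2 - Δ_1) = 42
  1·m_2 + 4·m_3 + 1·m_4 = 6(Δ_3 - Δ_2) = -18
Clamped end conditions give two more equations: 2h_0·m_0 + h_0·m_1 = 6(Δ_0 - s'(0)) = -48 and h_3·m_3 + 2h_3·m_4 = 6(s'(4) - Δ_3) = -12.
Hence m_0 = -107/4, m_1 = 11/2, m_2 = 43/4, m_3 = -13/2, m_4 = -11/4.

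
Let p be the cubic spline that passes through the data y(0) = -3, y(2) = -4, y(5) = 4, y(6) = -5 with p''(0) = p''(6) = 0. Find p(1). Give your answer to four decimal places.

With M_i denoting the second derivative at x_i, h_i = 2, 3, 1, and Δ_i = (y_(i+1) − y_i)/h_i = -1/2, 8/3, -9:
  2·M_0 + 10·M_1 + 3·M_2 = 6(Δ_1 - Δ_0) = 19
  3·M_1 + 8·M_2 + 1·M_3 = 6(Δ_2 - Δ_1) = -70
Natural end conditions: M_0 = M_3 = 0.
Solving: M_0 = 0, M_1 = 362/71, M_2 = -757/71, M_3 = 0.
On [0, 2], p(x) = -3 - 937/426·x + 0·x² + 181/426·x³.
With x = 1: p(1) = -339/71.

-4.7746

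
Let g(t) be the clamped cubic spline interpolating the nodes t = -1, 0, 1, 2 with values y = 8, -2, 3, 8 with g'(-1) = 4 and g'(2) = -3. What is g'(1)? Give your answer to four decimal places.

Put M_i = g'' at the i-th knot. Here h = (1, 1, 1) and Δ = (-10, 5, 5), so the interior equations h_(i-1)·M_(i-1) + 2(h_(i-1)+h_i)·M_i + h_i·M_(i+1) = 6(Δ_i − Δ_(i-1)) read
  1·M_0 + 4·M_1 + 1·M_2 = 6(Δ_1 - Δ_0) = 90
  1·M_1 + 4·M_2 + 1·M_3 = 6(Δ_2 - Δ_1) = 0
Clamped end conditions give two more equations: 2h_0·M_0 + h_0·M_1 = 6(Δ_0 - g'(-1)) = -84 and h_2·M_2 + 2h_2·M_3 = 6(g'(2) - Δ_2) = -48.
Solving: M_0 = -922/15, M_1 = 584/15, M_2 = -64/15, M_3 = -328/15.
On [1, 2], g'(t) = b_2 + 2c_2·(t - 1) + 3d_2·(t - 1)² with b_2 = Δ_2 - h_2(2M_2 + M_3)/6 = 151/15, c_2 = M_2/2 = -32/15, d_2 = (M_3 - M_2)/(6h_2) = -44/15. So g'(1) = 151/15.

10.0667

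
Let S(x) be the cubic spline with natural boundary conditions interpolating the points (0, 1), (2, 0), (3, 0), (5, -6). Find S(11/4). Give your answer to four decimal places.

Write M_i for S''(x_i). With h_i = 2, 1, 2 and divided differences Δ_i = -1/2, 0, -3, the continuity of S' gives the tridiagonal system
  2·M_0 + 6·M_1 + 1·M_2 = 6(Δ_1 - Δ_0) = 3
  1·M_1 + 6·M_2 + 2·M_3 = 6(Δ_2 - Δ_1) = -18
Natural end conditions: M_0 = M_3 = 0.
Solving: M_0 = 0, M_1 = 36/35, M_2 = -111/35, M_3 = 0.
On [2, 3], S(x) = 0 + 13/70·(x - 2) + 18/35·(x - 2)² - 7/10·(x - 2)³.
With (x - 2) = 3/4: S(11/4) = 597/4480.

0.1333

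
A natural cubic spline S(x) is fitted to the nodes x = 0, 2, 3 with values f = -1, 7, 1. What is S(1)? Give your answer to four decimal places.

5.5000

Let σ_i = S''(x_i). Step sizes h_i = 2, 1; slopes of the chords Δ_i = (y_(i+1) - y_i)/h_i = 4, -6.
  2·σ_0 + 6·σ_1 + 1·σ_2 = 6(Δ_1 - Δ_0) = -60
Natural end conditions: σ_0 = σ_2 = 0.
Hence σ_0 = 0, σ_1 = -10, σ_2 = 0.
On [0, 2], S(x) = -1 + 22/3·x + 0·x² - 5/6·x³.
With x = 1: S(1) = 11/2.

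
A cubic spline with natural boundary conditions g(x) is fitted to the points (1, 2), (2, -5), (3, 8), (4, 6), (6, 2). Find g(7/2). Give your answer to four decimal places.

8.7442

Write σ_i for g''(x_i). With h_i = 1, 1, 1, 2 and divided differences Δ_i = -7, 13, -2, -2, the continuity of g' gives the tridiagonal system
  1·σ_0 + 4·σ_1 + 1·σ_2 = 6(Δ_1 - Δ_0) = 120
  1·σ_1 + 4·σ_2 + 1·σ_3 = 6(Δ_2 - Δ_1) = -90
  1·σ_2 + 6·σ_3 + 2·σ_4 = 6(Δ_3 - Δ_2) = 0
Natural end conditions: σ_0 = σ_4 = 0.
Hence σ_0 = 0, σ_1 = 1650/43, σ_2 = -1440/43, σ_3 = 240/43, σ_4 = 0.
On [3, 4], g(x) = 8 + 354/43·(x - 3) - 720/43·(x - 3)² + 280/43·(x - 3)³.
With (x - 3) = 1/2: g(7/2) = 376/43.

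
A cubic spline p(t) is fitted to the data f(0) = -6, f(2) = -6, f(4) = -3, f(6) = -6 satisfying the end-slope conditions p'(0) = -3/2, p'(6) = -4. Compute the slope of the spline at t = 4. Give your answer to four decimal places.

0.6667

Put M_i = p'' at the i-th knot. Here h = (2, 2, 2) and Δ = (0, 3/2, -3/2), so the interior equations h_(i-1)·M_(i-1) + 2(h_(i-1)+h_i)·M_i + h_i·M_(i+1) = 6(Δ_i − Δ_(i-1)) read
  2·M_0 + 8·M_1 + 2·M_2 = 6(Δ_1 - Δ_0) = 9
  2·M_1 + 8·M_2 + 2·M_3 = 6(Δ_2 - Δ_1) = -18
Clamped end conditions give two more equations: 2h_0·M_0 + h_0·M_1 = 6(Δ_0 - p'(0)) = 9 and h_2·M_2 + 2h_2·M_3 = 6(p'(6) - Δ_2) = -15.
Solving the tridiagonal system: M_0 = 5/3, M_1 = 7/6, M_2 = -11/6, M_3 = -17/6.
On [4, 6], p'(t) = b_2 + 2c_2·(t - 4) + 3d_2·(t - 4)² with b_2 = Δ_2 - h_2(2M_2 + M_3)/6 = 2/3, c_2 = M_2/2 = -11/12, d_2 = (M_3 - M_2)/(6h_2) = -1/12. So p'(4) = 2/3.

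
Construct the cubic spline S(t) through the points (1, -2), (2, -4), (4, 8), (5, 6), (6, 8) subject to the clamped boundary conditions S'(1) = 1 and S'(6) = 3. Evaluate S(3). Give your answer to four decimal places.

Let M_i = S''(x_i). Step sizes h_i = 1, 2, 1, 1; slopes of the chords Δ_i = (y_(i+1) - y_i)/h_i = -2, 6, -2, 2.
  1·M_0 + 6·M_1 + 2·M_2 = 6(Δ_1 - Δ_0) = 48
  2·M_1 + 6·M_2 + 1·M_3 = 6(Δ_2 - Δ_1) = -48
  1·M_2 + 4·M_3 + 1·M_4 = 6(Δ_3 - Δ_2) = 24
Clamped end conditions give two more equations: 2h_0·M_0 + h_0·M_1 = 6(Δ_0 - S'(1)) = -18 and h_3·M_3 + 2h_3·M_4 = 6(S'(6) - Δ_3) = 6.
Hence M_0 = -541/32, M_1 = 253/16, M_2 = -959/64, M_3 = 329/32, M_4 = -137/64.
On [2, 4], S(t) = -4 + 29/64·(t - 2) + 253/32·(t - 2)² - 657/256·(t - 2)³.
With (t - 2) = 1: S(3) = 459/256.

1.7930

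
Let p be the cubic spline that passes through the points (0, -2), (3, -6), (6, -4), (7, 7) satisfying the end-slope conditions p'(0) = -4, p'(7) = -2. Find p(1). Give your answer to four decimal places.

-4.1625

Write σ_i for p''(x_i). With h_i = 3, 3, 1 and divided differences Δ_i = -4/3, 2/3, 11, the continuity of p' gives the tridiagonal system
  3·σ_0 + 12·σ_1 + 3·σ_2 = 6(Δ_1 - Δ_0) = 12
  3·σ_1 + 8·σ_2 + 1·σ_3 = 6(Δ_2 - Δ_1) = 62
Clamped end conditions give two more equations: 2h_0·σ_0 + h_0·σ_1 = 6(Δ_0 - p'(0)) = 16 and h_2·σ_2 + 2h_2·σ_3 = 6(p'(7) - Δ_2) = -78.
Hence σ_0 = 430/93, σ_1 = -364/93, σ_2 = 466/31, σ_3 = -1442/31.
On [0, 3], p(t) = -2 - 4·t + 215/93·t² - 397/837·t³.
With t = 1: p(1) = -3484/837.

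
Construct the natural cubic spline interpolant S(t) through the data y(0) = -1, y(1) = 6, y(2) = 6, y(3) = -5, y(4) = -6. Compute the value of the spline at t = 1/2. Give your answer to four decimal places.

2.8415

With m_i denoting the second derivative at x_i, h_i = 1, 1, 1, 1, and Δ_i = (y_(i+1) − y_i)/h_i = 7, 0, -11, -1:
  1·m_0 + 4·m_1 + 1·m_2 = 6(Δ_1 - Δ_0) = -42
  1·m_1 + 4·m_2 + 1·m_3 = 6(Δ_2 - Δ_1) = -66
  1·m_2 + 4·m_3 + 1·m_4 = 6(Δ_3 - Δ_2) = 60
Natural end conditions: m_0 = m_4 = 0.
Hence m_0 = 0, m_1 = -153/28, m_2 = -141/7, m_3 = 561/28, m_4 = 0.
On [0, 1], S(t) = -1 + 443/56·t + 0·t² - 51/56·t³.
With t = 1/2: S(1/2) = 1273/448.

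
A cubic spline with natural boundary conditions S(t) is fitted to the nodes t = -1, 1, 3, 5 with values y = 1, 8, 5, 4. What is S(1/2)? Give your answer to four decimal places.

Write m_i for S''(x_i). With h_i = 2, 2, 2 and divided differences Δ_i = 7/2, -3/2, -1/2, the continuity of S' gives the tridiagonal system
  2·m_0 + 8·m_1 + 2·m_2 = 6(Δ_1 - Δ_0) = -30
  2·m_1 + 8·m_2 + 2·m_3 = 6(Δ_2 - Δ_1) = 6
Natural end conditions: m_0 = m_3 = 0.
Solving: m_0 = 0, m_1 = -21/5, m_2 = 9/5, m_3 = 0.
On [-1, 1], S(t) = 1 + 49/10·(t + 1) + 0·(t + 1)² - 7/20·(t + 1)³.
With (t + 1) = 3/2: S(1/2) = 1147/160.

7.1688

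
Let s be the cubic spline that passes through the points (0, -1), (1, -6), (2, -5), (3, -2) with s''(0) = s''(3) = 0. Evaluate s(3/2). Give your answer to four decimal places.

-6.1000

With m_i denoting the second derivative at x_i, h_i = 1, 1, 1, and Δ_i = (y_(i+1) − y_i)/h_i = -5, 1, 3:
  1·m_0 + 4·m_1 + 1·m_2 = 6(Δ_1 - Δ_0) = 36
  1·m_1 + 4·m_2 + 1·m_3 = 6(Δ_2 - Δ_1) = 12
Natural end conditions: m_0 = m_3 = 0.
Solving: m_0 = 0, m_1 = 44/5, m_2 = 4/5, m_3 = 0.
On [1, 2], s(x) = -6 - 31/15·(x - 1) + 22/5·(x - 1)² - 4/3·(x - 1)³.
With (x - 1) = 1/2: s(3/2) = -61/10.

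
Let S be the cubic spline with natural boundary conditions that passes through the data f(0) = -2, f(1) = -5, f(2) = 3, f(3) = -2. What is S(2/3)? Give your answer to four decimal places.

Let σ_i = S''(x_i). Step sizes h_i = 1, 1, 1; slopes of the chords Δ_i = (y_(i+1) - y_i)/h_i = -3, 8, -5.
  1·σ_0 + 4·σ_1 + 1·σ_2 = 6(Δ_1 - Δ_0) = 66
  1·σ_1 + 4·σ_2 + 1·σ_3 = 6(Δ_2 - Δ_1) = -78
Natural end conditions: σ_0 = σ_3 = 0.
Solving: σ_0 = 0, σ_1 = 114/5, σ_2 = -126/5, σ_3 = 0.
On [0, 1], S(x) = -2 - 34/5·x + 0·x² + 19/5·x³.
With x = 2/3: S(2/3) = -146/27.

-5.4074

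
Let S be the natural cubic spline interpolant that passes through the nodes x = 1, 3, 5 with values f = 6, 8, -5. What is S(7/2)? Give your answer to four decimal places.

Write σ_i for S''(x_i). With h_i = 2, 2 and divided differences Δ_i = 1, -13/2, the continuity of S' gives the tridiagonal system
  2·σ_0 + 8·σ_1 + 2·σ_2 = 6(Δ_1 - Δ_0) = -45
Natural end conditions: σ_0 = σ_2 = 0.
Forward elimination and back-substitution give σ_0 = 0, σ_1 = -45/8, σ_2 = 0.
On [3, 5], S(x) = 8 - 11/4·(x - 3) - 45/16·(x - 3)² + 15/32·(x - 3)³.
With (x - 3) = 1/2: S(7/2) = 1531/256.

5.9805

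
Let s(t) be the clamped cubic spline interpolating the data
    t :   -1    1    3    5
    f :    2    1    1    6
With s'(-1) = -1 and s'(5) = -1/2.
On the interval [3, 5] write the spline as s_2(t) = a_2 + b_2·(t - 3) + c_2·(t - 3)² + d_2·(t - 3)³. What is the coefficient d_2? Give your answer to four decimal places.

With M_i denoting the second derivative at x_i, h_i = 2, 2, 2, and Δ_i = (y_(i+1) − y_i)/h_i = -1/2, 0, 5/2:
  2·M_0 + 8·M_1 + 2·M_2 = 6(Δ_1 - Δ_0) = 3
  2·M_1 + 8·M_2 + 2·M_3 = 6(Δ_2 - Δ_1) = 15
Clamped end conditions give two more equations: 2h_0·M_0 + h_0·M_1 = 6(Δ_0 - s'(-1)) = 3 and h_2·M_2 + 2h_2·M_3 = 6(s'(5) - Δ_2) = -18.
Forward elimination and back-substitution give M_0 = 7/6, M_1 = -5/6, M_2 = 11/3, M_3 = -19/3.
On [3, 5], with s_2(t) = a_2 + b_2·(t - 3) + c_2·(t - 3)² + d_2·(t - 3)³: c_2 = M_2/2 = 11/6, d_2 = (M_3 - M_2)/(6h_2) = -5/6, b_2 = Δ_2 - h_2(2M_2 + M_3)/6 = 13/6.

-0.8333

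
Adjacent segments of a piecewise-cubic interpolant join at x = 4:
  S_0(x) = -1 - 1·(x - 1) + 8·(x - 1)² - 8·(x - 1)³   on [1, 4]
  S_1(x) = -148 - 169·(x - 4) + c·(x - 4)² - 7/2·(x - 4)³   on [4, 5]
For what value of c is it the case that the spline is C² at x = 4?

S_0''(x) = 16 - 48·(x - 1), so S_0''(4) = -128. On the right, S_1''(4) = 2c, so c = -64.

-64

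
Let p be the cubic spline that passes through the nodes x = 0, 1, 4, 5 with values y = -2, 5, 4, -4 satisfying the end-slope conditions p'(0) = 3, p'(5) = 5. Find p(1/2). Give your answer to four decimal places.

Put σ_i = p'' at the i-th knot. Here h = (1, 3, 1) and Δ = (7, -1/3, -8), so the interior equations h_(i-1)·σ_(i-1) + 2(h_(i-1)+h_i)·σ_i + h_i·σ_(i+1) = 6(Δ_i − Δ_(i-1)) read
  1·σ_0 + 8·σ_1 + 3·σ_2 = 6(Δ_1 - Δ_0) = -44
  3·σ_1 + 8·σ_2 + 1·σ_3 = 6(Δ_2 - Δ_1) = -46
Clamped end conditions give two more equations: 2h_0·σ_0 + h_0·σ_1 = 6(Δ_0 - p'(0)) = 24 and h_2·σ_2 + 2h_2·σ_3 = 6(p'(5) - Δ_2) = 78.
Solving the tridiagonal system: σ_0 = 866/63, σ_1 = -220/63, σ_2 = -626/63, σ_3 = 2770/63.
On [0, 1], p(x) = -2 + 3·x + 433/63·x² - 181/63·x³.
With x = 1/2: p(1/2) = 433/504.

0.8591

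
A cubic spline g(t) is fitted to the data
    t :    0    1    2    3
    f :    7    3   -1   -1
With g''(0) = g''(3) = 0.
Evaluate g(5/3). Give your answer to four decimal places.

Put M_i = g'' at the i-th knot. Here h = (1, 1, 1) and Δ = (-4, -4, 0), so the interior equations h_(i-1)·M_(i-1) + 2(h_(i-1)+h_i)·M_i + h_i·M_(i+1) = 6(Δ_i − Δ_(i-1)) read
  1·M_0 + 4·M_1 + 1·M_2 = 6(Δ_1 - Δ_0) = 0
  1·M_1 + 4·M_2 + 1·M_3 = 6(Δ_2 - Δ_1) = 24
Natural end conditions: M_0 = M_3 = 0.
Solving: M_0 = 0, M_1 = -8/5, M_2 = 32/5, M_3 = 0.
On [1, 2], g(t) = 3 - 68/15·(t - 1) - 4/5·(t - 1)² + 4/3·(t - 1)³.
With (t - 1) = 2/3: g(5/3) = 7/405.

0.0173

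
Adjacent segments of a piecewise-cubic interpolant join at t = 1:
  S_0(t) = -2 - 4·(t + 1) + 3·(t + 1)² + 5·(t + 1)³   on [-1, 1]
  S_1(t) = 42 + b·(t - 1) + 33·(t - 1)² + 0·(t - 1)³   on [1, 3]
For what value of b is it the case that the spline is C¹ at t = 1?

68

S_0'(t) = -4 + 6·(t + 1) + 15·(t + 1)², so S_0'(1) = 68. On the right, S_1'(1) = b, so b = 68.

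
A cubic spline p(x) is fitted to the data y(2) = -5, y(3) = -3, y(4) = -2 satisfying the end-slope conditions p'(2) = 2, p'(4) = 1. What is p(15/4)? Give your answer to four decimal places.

-2.2266

Put σ_i = p'' at the i-th knot. Here h = (1, 1) and Δ = (2, 1), so the interior equations h_(i-1)·σ_(i-1) + 2(h_(i-1)+h_i)·σ_i + h_i·σ_(i+1) = 6(Δ_i − Δ_(i-1)) read
  1·σ_0 + 4·σ_1 + 1·σ_2 = 6(Δ_1 - Δ_0) = -6
Clamped end conditions give two more equations: 2h_0·σ_0 + h_0·σ_1 = 6(Δ_0 - p'(2)) = 0 and h_1·σ_1 + 2h_1·σ_2 = 6(p'(4) - Δ_1) = 0.
Hence σ_0 = 1, σ_1 = -2, σ_2 = 1.
On [3, 4], p(x) = -3 + 3/2·(x - 3) - 1·(x - 3)² + 1/2·(x - 3)³.
With (x - 3) = 3/4: p(15/4) = -285/128.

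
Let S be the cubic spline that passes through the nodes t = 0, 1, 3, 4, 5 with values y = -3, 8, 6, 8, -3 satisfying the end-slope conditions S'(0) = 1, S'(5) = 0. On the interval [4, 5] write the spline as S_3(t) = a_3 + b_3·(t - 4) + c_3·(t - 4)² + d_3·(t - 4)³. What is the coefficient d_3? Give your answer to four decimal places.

Write m_i for S''(x_i). With h_i = 1, 2, 1, 1 and divided differences Δ_i = 11, -1, 2, -11, the continuity of S' gives the tridiagonal system
  1·m_0 + 6·m_1 + 2·m_2 = 6(Δ_1 - Δ_0) = -72
  2·m_1 + 6·m_2 + 1·m_3 = 6(Δ_2 - Δ_1) = 18
  1·m_2 + 4·m_3 + 1·m_4 = 6(Δ_3 - Δ_2) = -78
Clamped end conditions give two more equations: 2h_0·m_0 + h_0·m_1 = 6(Δ_0 - S'(0)) = 60 and h_3·m_3 + 2h_3·m_4 = 6(S'(5) - Δ_3) = 66.
Forward elimination and back-substitution give m_0 = 679/16, m_1 = -199/8, m_2 = 557/32, m_3 = -587/16, m_4 = 1643/32.
On [4, 5], with S_3(t) = a_3 + b_3·(t - 4) + c_3·(t - 4)² + d_3·(t - 4)³: c_3 = m_3/2 = -587/32, d_3 = (m_4 - m_3)/(6h_3) = 939/64, b_3 = Δ_3 - h_3(2m_3 + m_4)/6 = -469/64.

14.6719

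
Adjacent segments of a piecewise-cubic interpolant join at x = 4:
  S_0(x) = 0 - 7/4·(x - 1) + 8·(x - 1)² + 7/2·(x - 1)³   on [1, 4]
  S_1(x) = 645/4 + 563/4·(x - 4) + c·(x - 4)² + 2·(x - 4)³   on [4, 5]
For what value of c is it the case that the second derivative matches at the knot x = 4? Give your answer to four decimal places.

S_0''(x) = 16 + 21·(x - 1), so S_0''(4) = 79. On the right, S_1''(4) = 2c, so c = 79/2.

39.5000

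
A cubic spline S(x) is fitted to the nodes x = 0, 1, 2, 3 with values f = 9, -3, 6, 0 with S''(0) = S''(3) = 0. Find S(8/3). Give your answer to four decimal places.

Write M_i for S''(x_i). With h_i = 1, 1, 1 and divided differences Δ_i = -12, 9, -6, the continuity of S' gives the tridiagonal system
  1·M_0 + 4·M_1 + 1·M_2 = 6(Δ_1 - Δ_0) = 126
  1·M_1 + 4·M_2 + 1·M_3 = 6(Δ_2 - Δ_1) = -90
Natural end conditions: M_0 = M_3 = 0.
Hence M_0 = 0, M_1 = 198/5, M_2 = -162/5, M_3 = 0.
On [2, 3], S(x) = 6 + 24/5·(x - 2) - 81/5·(x - 2)² + 27/5·(x - 2)³.
With (x - 2) = 2/3: S(8/3) = 18/5.

3.6000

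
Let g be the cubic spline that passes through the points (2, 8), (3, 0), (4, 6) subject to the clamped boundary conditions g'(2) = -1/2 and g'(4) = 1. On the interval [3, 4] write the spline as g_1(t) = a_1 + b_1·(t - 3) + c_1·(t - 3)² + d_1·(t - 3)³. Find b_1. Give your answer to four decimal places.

Put σ_i = g'' at the i-th knot. Here h = (1, 1) and Δ = (-8, 6), so the interior equations h_(i-1)·σ_(i-1) + 2(h_(i-1)+h_i)·σ_i + h_i·σ_(i+1) = 6(Δ_i − Δ_(i-1)) read
  1·σ_0 + 4·σ_1 + 1·σ_2 = 6(Δ_1 - Δ_0) = 84
Clamped end conditions give two more equations: 2h_0·σ_0 + h_0·σ_1 = 6(Δ_0 - g'(2)) = -45 and h_1·σ_1 + 2h_1·σ_2 = 6(g'(4) - Δ_1) = -30.
Forward elimination and back-substitution give σ_0 = -171/4, σ_1 = 81/2, σ_2 = -141/4.
On [3, 4], with g_1(t) = a_1 + b_1·(t - 3) + c_1·(t - 3)² + d_1·(t - 3)³: c_1 = σ_1/2 = 81/4, d_1 = (σ_2 - σ_1)/(6h_1) = -101/8, b_1 = Δ_1 - h_1(2σ_1 + σ_2)/6 = -13/8.

-1.6250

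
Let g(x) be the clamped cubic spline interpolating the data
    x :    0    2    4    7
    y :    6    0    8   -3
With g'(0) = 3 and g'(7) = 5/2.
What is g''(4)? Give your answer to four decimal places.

-10.2973

Put m_i = g'' at the i-th knot. Here h = (2, 2, 3) and Δ = (-3, 4, -11/3), so the interior equations h_(i-1)·m_(i-1) + 2(h_(i-1)+h_i)·m_i + h_i·m_(i+1) = 6(Δ_i − Δ_(i-1)) read
  2·m_0 + 8·m_1 + 2·m_2 = 6(Δ_1 - Δ_0) = 42
  2·m_1 + 10·m_2 + 3·m_3 = 6(Δ_2 - Δ_1) = -46
Clamped end conditions give two more equations: 2h_0·m_0 + h_0·m_1 = 6(Δ_0 - g'(0)) = -36 and h_2·m_2 + 2h_2·m_3 = 6(g'(7) - Δ_2) = 37.
Solving: m_0 = -546/37, m_1 = 426/37, m_2 = -381/37, m_3 = 1256/111.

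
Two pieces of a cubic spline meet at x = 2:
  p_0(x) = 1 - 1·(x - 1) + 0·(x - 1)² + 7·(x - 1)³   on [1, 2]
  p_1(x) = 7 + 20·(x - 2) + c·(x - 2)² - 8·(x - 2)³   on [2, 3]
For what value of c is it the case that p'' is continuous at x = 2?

p_0''(x) = 0 + 42·(x - 1), so p_0''(2) = 42. On the right, p_1''(2) = 2c, so c = 21.

21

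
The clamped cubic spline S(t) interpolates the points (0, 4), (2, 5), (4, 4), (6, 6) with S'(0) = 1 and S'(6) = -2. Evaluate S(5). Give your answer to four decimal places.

With M_i denoting the second derivative at x_i, h_i = 2, 2, 2, and Δ_i = (y_(i+1) − y_i)/h_i = 1/2, -1/2, 1:
  2·M_0 + 8·M_1 + 2·M_2 = 6(Δ_1 - Δ_0) = -6
  2·M_1 + 8·M_2 + 2·M_3 = 6(Δ_2 - Δ_1) = 9
Clamped end conditions give two more equations: 2h_0·M_0 + h_0·M_1 = 6(Δ_0 - S'(0)) = -3 and h_2·M_2 + 2h_2·M_3 = 6(S'(6) - Δ_2) = -18.
Hence M_0 = 0, M_1 = -3/2, M_2 = 3, M_3 = -6.
On [4, 6], S(t) = 4 + 1·(t - 4) + 3/2·(t - 4)² - 3/4·(t - 4)³.
With (t - 4) = 1: S(5) = 23/4.

5.7500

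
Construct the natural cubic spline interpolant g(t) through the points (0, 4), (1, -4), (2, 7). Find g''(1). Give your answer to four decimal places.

Write σ_i for g''(x_i). With h_i = 1, 1 and divided differences Δ_i = -8, 11, the continuity of g' gives the tridiagonal system
  1·σ_0 + 4·σ_1 + 1·σ_2 = 6(Δ_1 - Δ_0) = 114
Natural end conditions: σ_0 = σ_2 = 0.
Hence σ_0 = 0, σ_1 = 57/2, σ_2 = 0.

28.5000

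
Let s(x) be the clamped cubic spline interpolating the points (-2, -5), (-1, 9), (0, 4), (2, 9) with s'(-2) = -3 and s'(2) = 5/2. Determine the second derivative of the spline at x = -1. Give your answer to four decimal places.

With M_i denoting the second derivative at x_i, h_i = 1, 1, 2, and Δ_i = (y_(i+1) − y_i)/h_i = 14, -5, 5/2:
  1·M_0 + 4·M_1 + 1·M_2 = 6(Δ_1 - Δ_0) = -114
  1·M_1 + 6·M_2 + 2·M_3 = 6(Δ_2 - Δ_1) = 45
Clamped end conditions give two more equations: 2h_0·M_0 + h_0·M_1 = 6(Δ_0 - s'(-2)) = 102 and h_2·M_2 + 2h_2·M_3 = 6(s'(2) - Δ_2) = 0.
Solving the tridiagonal system: M_0 = 851/11, M_1 = -580/11, M_2 = 215/11, M_3 = -215/22.

-52.7273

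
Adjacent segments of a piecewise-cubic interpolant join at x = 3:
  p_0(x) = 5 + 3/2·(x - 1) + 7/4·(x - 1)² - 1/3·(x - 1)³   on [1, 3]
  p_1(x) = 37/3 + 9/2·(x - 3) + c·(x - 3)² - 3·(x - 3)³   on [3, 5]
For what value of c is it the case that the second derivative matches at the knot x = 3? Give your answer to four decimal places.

p_0''(x) = 7/2 - 2·(x - 1), so p_0''(3) = -1/2. On the right, p_1''(3) = 2c, so c = -1/4.

-0.2500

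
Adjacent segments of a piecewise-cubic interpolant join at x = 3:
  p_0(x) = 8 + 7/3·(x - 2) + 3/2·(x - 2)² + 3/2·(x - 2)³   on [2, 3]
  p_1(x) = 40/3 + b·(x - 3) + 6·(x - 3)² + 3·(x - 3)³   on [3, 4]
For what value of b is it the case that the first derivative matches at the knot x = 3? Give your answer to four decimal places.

9.8333

p_0'(x) = 7/3 + 3·(x - 2) + 9/2·(x - 2)², so p_0'(3) = 59/6. On the right, p_1'(3) = b, so b = 59/6.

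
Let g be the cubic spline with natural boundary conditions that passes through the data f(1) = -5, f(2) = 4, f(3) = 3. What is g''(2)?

Write M_i for g''(x_i). With h_i = 1, 1 and divided differences Δ_i = 9, -1, the continuity of g' gives the tridiagonal system
  1·M_0 + 4·M_1 + 1·M_2 = 6(Δ_1 - Δ_0) = -60
Natural end conditions: M_0 = M_2 = 0.
Hence M_0 = 0, M_1 = -15, M_2 = 0.

-15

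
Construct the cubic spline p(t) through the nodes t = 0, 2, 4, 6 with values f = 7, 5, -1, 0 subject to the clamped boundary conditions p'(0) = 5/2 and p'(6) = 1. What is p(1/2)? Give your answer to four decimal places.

7.7000

Put σ_i = p'' at the i-th knot. Here h = (2, 2, 2) and Δ = (-1, -3, 1/2), so the interior equations h_(i-1)·σ_(i-1) + 2(h_(i-1)+h_i)·σ_i + h_i·σ_(i+1) = 6(Δ_i − Δ_(i-1)) read
  2·σ_0 + 8·σ_1 + 2·σ_2 = 6(Δ_1 - Δ_0) = -12
  2·σ_1 + 8·σ_2 + 2·σ_3 = 6(Δ_2 - Δ_1) = 21
Clamped end conditions give two more equations: 2h_0·σ_0 + h_0·σ_1 = 6(Δ_0 - p'(0)) = -21 and h_2·σ_2 + 2h_2·σ_3 = 6(p'(6) - Δ_2) = 3.
Solving: σ_0 = -47/10, σ_1 = -11/10, σ_2 = 31/10, σ_3 = -4/5.
On [0, 2], p(t) = 7 + 5/2·t - 47/20·t² + 3/10·t³.
With t = 1/2: p(1/2) = 77/10.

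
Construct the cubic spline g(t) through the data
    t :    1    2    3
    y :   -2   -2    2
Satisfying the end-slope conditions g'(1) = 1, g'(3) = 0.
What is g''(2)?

13

Write M_i for g''(x_i). With h_i = 1, 1 and divided differences Δ_i = 0, 4, the continuity of g' gives the tridiagonal system
  1·M_0 + 4·M_1 + 1·M_2 = 6(Δ_1 - Δ_0) = 24
Clamped end conditions give two more equations: 2h_0·M_0 + h_0·M_1 = 6(Δ_0 - g'(1)) = -6 and h_1·M_1 + 2h_1·M_2 = 6(g'(3) - Δ_1) = -24.
Solving: M_0 = -19/2, M_1 = 13, M_2 = -37/2.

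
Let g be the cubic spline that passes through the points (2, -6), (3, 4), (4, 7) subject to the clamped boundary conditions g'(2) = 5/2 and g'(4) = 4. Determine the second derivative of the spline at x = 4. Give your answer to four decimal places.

With σ_i denoting the second derivative at x_i, h_i = 1, 1, and Δ_i = (y_(i+1) − y_i)/h_i = 10, 3:
  1·σ_0 + 4·σ_1 + 1·σ_2 = 6(Δ_1 - Δ_0) = -42
Clamped end conditions give two more equations: 2h_0·σ_0 + h_0·σ_1 = 6(Δ_0 - g'(2)) = 45 and h_1·σ_1 + 2h_1·σ_2 = 6(g'(4) - Δ_1) = 6.
Solving: σ_0 = 135/4, σ_1 = -45/2, σ_2 = 57/4.

14.2500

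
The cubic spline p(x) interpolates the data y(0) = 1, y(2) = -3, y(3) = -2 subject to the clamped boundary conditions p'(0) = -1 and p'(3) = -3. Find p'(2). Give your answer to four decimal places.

Write M_i for p''(x_i). With h_i = 2, 1 and divided differences Δ_i = -2, 1, the continuity of p' gives the tridiagonal system
  2·M_0 + 6·M_1 + 1·M_2 = 6(Δ_1 - Δ_0) = 18
Clamped end conditions give two more equations: 2h_0·M_0 + h_0·M_1 = 6(Δ_0 - p'(0)) = -6 and h_1·M_1 + 2h_1·M_2 = 6(p'(3) - Δ_1) = -24.
Solving the tridiagonal system: M_0 = -31/6, M_1 = 22/3, M_2 = -47/3.
On [2, 3], p'(x) = b_1 + 2c_1·(x - 2) + 3d_1·(x - 2)² with b_1 = Δ_1 - h_1(2M_1 + M_2)/6 = 7/6, c_1 = M_1/2 = 11/3, d_1 = (M_2 - M_1)/(6h_1) = -23/6. So p'(2) = 7/6.

1.1667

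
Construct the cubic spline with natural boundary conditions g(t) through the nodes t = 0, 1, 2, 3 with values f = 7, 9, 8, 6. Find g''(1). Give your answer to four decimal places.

-4.4000

Write m_i for g''(x_i). With h_i = 1, 1, 1 and divided differences Δ_i = 2, -1, -2, the continuity of g' gives the tridiagonal system
  1·m_0 + 4·m_1 + 1·m_2 = 6(Δ_1 - Δ_0) = -18
  1·m_1 + 4·m_2 + 1·m_3 = 6(Δ_2 - Δ_1) = -6
Natural end conditions: m_0 = m_3 = 0.
Solving the tridiagonal system: m_0 = 0, m_1 = -22/5, m_2 = -2/5, m_3 = 0.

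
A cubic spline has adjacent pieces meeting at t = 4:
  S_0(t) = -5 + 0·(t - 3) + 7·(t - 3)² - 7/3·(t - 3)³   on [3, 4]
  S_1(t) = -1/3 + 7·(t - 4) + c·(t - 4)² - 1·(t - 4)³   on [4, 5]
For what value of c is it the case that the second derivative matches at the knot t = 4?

S_0''(t) = 14 - 14·(t - 3), so S_0''(4) = 0. On the right, S_1''(4) = 2c, so c = 0.

0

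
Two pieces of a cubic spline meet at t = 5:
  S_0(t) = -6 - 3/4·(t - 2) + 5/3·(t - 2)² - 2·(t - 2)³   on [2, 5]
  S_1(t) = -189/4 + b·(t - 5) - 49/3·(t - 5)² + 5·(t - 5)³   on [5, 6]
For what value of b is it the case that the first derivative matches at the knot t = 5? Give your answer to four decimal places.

S_0'(t) = -3/4 + 10/3·(t - 2) - 6·(t - 2)², so S_0'(5) = -179/4. On the right, S_1'(5) = b, so b = -179/4.

-44.7500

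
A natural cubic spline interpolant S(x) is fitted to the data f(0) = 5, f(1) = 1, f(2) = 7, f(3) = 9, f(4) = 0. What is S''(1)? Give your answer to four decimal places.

Put M_i = S'' at the i-th knot. Here h = (1, 1, 1, 1) and Δ = (-4, 6, 2, -9), so the interior equations h_(i-1)·M_(i-1) + 2(h_(i-1)+h_i)·M_i + h_i·M_(i+1) = 6(Δ_i − Δ_(i-1)) read
  1·M_0 + 4·M_1 + 1·M_2 = 6(Δ_1 - Δ_0) = 60
  1·M_1 + 4·M_2 + 1·M_3 = 6(Δ_2 - Δ_1) = -24
  1·M_2 + 4·M_3 + 1·M_4 = 6(Δ_3 - Δ_2) = -66
Natural end conditions: M_0 = M_4 = 0.
Forward elimination and back-substitution give M_0 = 0, M_1 = 465/28, M_2 = -45/7, M_3 = -417/28, M_4 = 0.

16.6071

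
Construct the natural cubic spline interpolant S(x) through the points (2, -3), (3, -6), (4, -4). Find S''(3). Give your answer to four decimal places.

7.5000

Let m_i = S''(x_i). Step sizes h_i = 1, 1; slopes of the chords Δ_i = (y_(i+1) - y_i)/h_i = -3, 2.
  1·m_0 + 4·m_1 + 1·m_2 = 6(Δ_1 - Δ_0) = 30
Natural end conditions: m_0 = m_2 = 0.
Solving: m_0 = 0, m_1 = 15/2, m_2 = 0.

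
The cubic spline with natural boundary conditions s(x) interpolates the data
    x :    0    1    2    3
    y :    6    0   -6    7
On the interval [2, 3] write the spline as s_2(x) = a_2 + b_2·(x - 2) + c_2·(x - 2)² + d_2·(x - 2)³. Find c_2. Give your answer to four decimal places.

Write σ_i for s''(x_i). With h_i = 1, 1, 1 and divided differences Δ_i = -6, -6, 13, the continuity of s' gives the tridiagonal system
  1·σ_0 + 4·σ_1 + 1·σ_2 = 6(Δ_1 - Δ_0) = 0
  1·σ_1 + 4·σ_2 + 1·σ_3 = 6(Δ_2 - Δ_1) = 114
Natural end conditions: σ_0 = σ_3 = 0.
Solving the tridiagonal system: σ_0 = 0, σ_1 = -38/5, σ_2 = 152/5, σ_3 = 0.
On [2, 3], with s_2(x) = a_2 + b_2·(x - 2) + c_2·(x - 2)² + d_2·(x - 2)³: c_2 = σ_2/2 = 76/5, d_2 = (σ_3 - σ_2)/(6h_2) = -76/15, b_2 = Δ_2 - h_2(2σ_2 + σ_3)/6 = 43/15.

15.2000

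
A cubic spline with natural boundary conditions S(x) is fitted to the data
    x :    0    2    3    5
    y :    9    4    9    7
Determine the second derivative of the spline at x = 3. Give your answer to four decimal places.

With σ_i denoting the second derivative at x_i, h_i = 2, 1, 2, and Δ_i = (y_(i+1) − y_i)/h_i = -5/2, 5, -1:
  2·σ_0 + 6·σ_1 + 1·σ_2 = 6(Δ_1 - Δ_0) = 45
  1·σ_1 + 6·σ_2 + 2·σ_3 = 6(Δ_2 - Δ_1) = -36
Natural end conditions: σ_0 = σ_3 = 0.
Forward elimination and back-substitution give σ_0 = 0, σ_1 = 306/35, σ_2 = -261/35, σ_3 = 0.

-7.4571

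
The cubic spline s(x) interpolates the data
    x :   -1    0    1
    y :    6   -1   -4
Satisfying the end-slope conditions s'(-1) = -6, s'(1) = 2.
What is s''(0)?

4

With M_i denoting the second derivative at x_i, h_i = 1, 1, and Δ_i = (y_(i+1) − y_i)/h_i = -7, -3:
  1·M_0 + 4·M_1 + 1·M_2 = 6(Δ_1 - Δ_0) = 24
Clamped end conditions give two more equations: 2h_0·M_0 + h_0·M_1 = 6(Δ_0 - s'(-1)) = -6 and h_1·M_1 + 2h_1·M_2 = 6(s'(1) - Δ_1) = 30.
Forward elimination and back-substitution give M_0 = -5, M_1 = 4, M_2 = 13.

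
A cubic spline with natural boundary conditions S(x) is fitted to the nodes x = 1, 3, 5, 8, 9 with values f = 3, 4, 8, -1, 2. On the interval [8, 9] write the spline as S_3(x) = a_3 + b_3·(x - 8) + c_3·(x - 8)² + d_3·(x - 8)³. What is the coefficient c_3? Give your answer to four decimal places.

3.2743

Let σ_i = S''(x_i). Step sizes h_i = 2, 2, 3, 1; slopes of the chords Δ_i = (y_(i+1) - y_i)/h_i = 1/2, 2, -3, 3.
  2·σ_0 + 8·σ_1 + 2·σ_2 = 6(Δ_1 - Δ_0) = 9
  2·σ_1 + 10·σ_2 + 3·σ_3 = 6(Δ_2 - Δ_1) = -30
  3·σ_2 + 8·σ_3 + 1·σ_4 = 6(Δ_3 - Δ_2) = 36
Natural end conditions: σ_0 = σ_4 = 0.
Forward elimination and back-substitution give σ_0 = 0, σ_1 = 1335/536, σ_2 = -366/67, σ_3 = 1755/268, σ_4 = 0.
On [8, 9], with S_3(x) = a_3 + b_3·(x - 8) + c_3·(x - 8)² + d_3·(x - 8)³: c_3 = σ_3/2 = 1755/536, d_3 = (σ_4 - σ_3)/(6h_3) = -585/536, b_3 = Δ_3 - h_3(2σ_3 + σ_4)/6 = 219/268.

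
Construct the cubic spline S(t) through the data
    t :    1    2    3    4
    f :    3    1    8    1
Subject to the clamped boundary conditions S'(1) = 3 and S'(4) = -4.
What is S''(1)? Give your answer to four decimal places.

With m_i denoting the second derivative at x_i, h_i = 1, 1, 1, and Δ_i = (y_(i+1) − y_i)/h_i = -2, 7, -7:
  1·m_0 + 4·m_1 + 1·m_2 = 6(Δ_1 - Δ_0) = 54
  1·m_1 + 4·m_2 + 1·m_3 = 6(Δ_2 - Δ_1) = -84
Clamped end conditions give two more equations: 2h_0·m_0 + h_0·m_1 = 6(Δ_0 - S'(1)) = -30 and h_2·m_2 + 2h_2·m_3 = 6(S'(4) - Δ_2) = 18.
Hence m_0 = -448/15, m_1 = 446/15, m_2 = -526/15, m_3 = 398/15.

-29.8667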